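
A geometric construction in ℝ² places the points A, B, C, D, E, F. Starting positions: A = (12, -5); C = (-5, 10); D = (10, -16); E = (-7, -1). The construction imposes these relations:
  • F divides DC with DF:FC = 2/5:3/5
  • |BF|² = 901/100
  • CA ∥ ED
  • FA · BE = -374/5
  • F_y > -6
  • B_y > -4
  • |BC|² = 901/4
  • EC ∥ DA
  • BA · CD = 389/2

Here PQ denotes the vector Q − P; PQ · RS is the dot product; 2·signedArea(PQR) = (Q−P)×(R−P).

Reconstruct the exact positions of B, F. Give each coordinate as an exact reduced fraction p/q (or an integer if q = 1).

B = (5/2, -3)
F = (4, -28/5)

1. B_x = 5/2  [line -15·x + 26·y + 231/2 = 0 ∩ |BC|² = 901/4]
2. B_y = -3  [line -15·x + 26·y + 231/2 = 0 ∩ |BC|² = 901/4]
   → B = (5/2, -3)
3. F_x = 4  [F divides DC with DF:FC = 2/5:3/5]
4. F_y = -28/5  [F divides DC with DF:FC = 2/5:3/5]
   → F = (4, -28/5)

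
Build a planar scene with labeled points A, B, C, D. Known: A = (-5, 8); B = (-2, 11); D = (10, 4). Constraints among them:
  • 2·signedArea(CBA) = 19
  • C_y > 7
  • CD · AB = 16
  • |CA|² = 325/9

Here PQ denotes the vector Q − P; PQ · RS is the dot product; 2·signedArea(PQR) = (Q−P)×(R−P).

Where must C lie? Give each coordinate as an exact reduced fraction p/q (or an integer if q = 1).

1. C_x = 1  [CD · AB = 16 ∩ 2·signedArea(CBA) = 19]
2. C_y = 23/3  [CD · AB = 16 ∩ 2·signedArea(CBA) = 19]
   → C = (1, 23/3)

C = (1, 23/3)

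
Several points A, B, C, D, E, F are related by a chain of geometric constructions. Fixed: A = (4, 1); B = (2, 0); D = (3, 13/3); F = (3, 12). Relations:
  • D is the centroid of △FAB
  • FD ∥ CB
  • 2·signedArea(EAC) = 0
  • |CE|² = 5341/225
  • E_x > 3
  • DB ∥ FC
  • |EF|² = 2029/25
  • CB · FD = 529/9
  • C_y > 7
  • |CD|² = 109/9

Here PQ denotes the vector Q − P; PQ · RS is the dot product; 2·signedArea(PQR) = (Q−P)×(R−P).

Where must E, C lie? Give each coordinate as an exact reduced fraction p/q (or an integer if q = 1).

C = (2, 23/3)
E = (17/5, 3)

1. C_x = 2  [FD ∥ CB ∩ DB ∥ FC]
2. C_y = 23/3  [FD ∥ CB ∩ DB ∥ FC]
   → C = (2, 23/3)
3. E_x = 17/5  [line -20/3·x + -2·y + 86/3 = 0 ∩ |EF|² = 2029/25]
4. E_y = 3  [line -20/3·x + -2·y + 86/3 = 0 ∩ |EF|² = 2029/25]
   → E = (17/5, 3)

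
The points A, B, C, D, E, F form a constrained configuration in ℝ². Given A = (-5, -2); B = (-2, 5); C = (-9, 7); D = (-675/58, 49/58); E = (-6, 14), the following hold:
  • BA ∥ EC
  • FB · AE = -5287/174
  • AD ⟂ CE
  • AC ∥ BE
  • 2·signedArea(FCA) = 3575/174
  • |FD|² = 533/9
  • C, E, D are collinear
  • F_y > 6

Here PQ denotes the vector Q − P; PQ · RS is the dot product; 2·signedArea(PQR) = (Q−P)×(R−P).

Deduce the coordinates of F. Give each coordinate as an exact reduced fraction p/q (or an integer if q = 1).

1. F_x = -1139/174  [FB · AE = -5287/174 ∩ 2·signedArea(FCA) = 3575/174]
2. F_y = 1151/174  [FB · AE = -5287/174 ∩ 2·signedArea(FCA) = 3575/174]
   → F = (-1139/174, 1151/174)

F = (-1139/174, 1151/174)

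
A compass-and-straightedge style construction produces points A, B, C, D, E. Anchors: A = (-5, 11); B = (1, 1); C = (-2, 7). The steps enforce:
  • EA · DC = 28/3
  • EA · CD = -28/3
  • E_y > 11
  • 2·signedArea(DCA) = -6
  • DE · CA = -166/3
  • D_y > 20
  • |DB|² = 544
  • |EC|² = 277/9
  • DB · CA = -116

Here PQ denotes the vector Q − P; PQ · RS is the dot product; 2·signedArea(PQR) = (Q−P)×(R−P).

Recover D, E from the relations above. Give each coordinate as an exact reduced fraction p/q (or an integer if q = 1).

D = (-11, 21)
E = (-5, 35/3)

1. D_x = -11  [DB · CA = -116 ∩ 2·signedArea(DCA) = -6]
2. D_y = 21  [DB · CA = -116 ∩ 2·signedArea(DCA) = -6]
   → D = (-11, 21)
3. E_x = -5  [EA · CD = -28/3 ∩ DE · CA = -166/3]
4. E_y = 35/3  [EA · CD = -28/3 ∩ DE · CA = -166/3]
   → E = (-5, 35/3)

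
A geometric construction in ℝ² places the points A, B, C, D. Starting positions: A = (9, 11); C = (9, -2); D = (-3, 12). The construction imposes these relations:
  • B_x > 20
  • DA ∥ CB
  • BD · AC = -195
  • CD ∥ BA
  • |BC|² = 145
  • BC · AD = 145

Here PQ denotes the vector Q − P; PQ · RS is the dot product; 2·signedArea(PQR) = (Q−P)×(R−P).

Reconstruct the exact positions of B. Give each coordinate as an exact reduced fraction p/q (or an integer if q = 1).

1. B_x = 21  [CD ∥ BA ∩ DA ∥ CB]
2. B_y = -3  [CD ∥ BA ∩ DA ∥ CB]
   → B = (21, -3)

B = (21, -3)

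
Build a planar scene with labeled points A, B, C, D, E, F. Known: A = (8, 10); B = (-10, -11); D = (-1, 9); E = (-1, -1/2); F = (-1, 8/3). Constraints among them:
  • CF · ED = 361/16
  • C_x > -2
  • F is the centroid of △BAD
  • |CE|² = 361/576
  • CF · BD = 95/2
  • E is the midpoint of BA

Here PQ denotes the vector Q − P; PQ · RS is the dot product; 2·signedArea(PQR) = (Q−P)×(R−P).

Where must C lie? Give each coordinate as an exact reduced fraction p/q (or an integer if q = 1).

C = (-1, 7/24)

1. C_x = -1  [CF · BD = 95/2 ∩ CF · ED = 361/16]
2. C_y = 7/24  [CF · BD = 95/2 ∩ CF · ED = 361/16]
   → C = (-1, 7/24)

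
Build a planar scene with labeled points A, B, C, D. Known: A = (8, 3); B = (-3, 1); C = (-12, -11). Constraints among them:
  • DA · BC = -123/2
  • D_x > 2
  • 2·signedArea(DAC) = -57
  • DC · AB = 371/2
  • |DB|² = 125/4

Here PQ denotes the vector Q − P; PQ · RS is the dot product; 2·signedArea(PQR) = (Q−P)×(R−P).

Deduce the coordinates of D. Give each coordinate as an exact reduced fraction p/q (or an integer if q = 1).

D = (5/2, 2)

1. D_x = 5/2  [DC · AB = 371/2 ∩ 2·signedArea(DAC) = -57]
2. D_y = 2  [DC · AB = 371/2 ∩ 2·signedArea(DAC) = -57]
   → D = (5/2, 2)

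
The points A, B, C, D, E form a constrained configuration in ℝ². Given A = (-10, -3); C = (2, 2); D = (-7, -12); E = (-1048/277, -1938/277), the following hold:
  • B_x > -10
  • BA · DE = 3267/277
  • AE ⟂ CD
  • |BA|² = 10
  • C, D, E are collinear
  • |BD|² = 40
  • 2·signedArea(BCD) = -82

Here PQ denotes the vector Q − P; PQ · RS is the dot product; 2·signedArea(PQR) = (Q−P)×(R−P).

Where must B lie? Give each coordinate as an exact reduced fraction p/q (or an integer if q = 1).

B = (-9, -6)

1. B_x = -9  [BA · DE = 3267/277 ∩ 2·signedArea(BCD) = -82]
2. B_y = -6  [BA · DE = 3267/277 ∩ 2·signedArea(BCD) = -82]
   → B = (-9, -6)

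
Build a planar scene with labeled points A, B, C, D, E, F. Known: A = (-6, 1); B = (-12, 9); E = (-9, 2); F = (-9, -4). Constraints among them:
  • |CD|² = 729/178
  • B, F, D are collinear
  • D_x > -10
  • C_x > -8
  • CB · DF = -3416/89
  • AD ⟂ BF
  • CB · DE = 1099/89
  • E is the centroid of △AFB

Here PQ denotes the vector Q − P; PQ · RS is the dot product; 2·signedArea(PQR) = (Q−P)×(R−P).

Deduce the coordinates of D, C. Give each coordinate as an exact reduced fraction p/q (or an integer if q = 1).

C = (-1419/178, 97/178)
D = (-885/89, 8/89)

1. D_x = -885/89  [B, F, D are collinear ∩ AD ⟂ BF]
2. D_y = 8/89  [B, F, D are collinear ∩ AD ⟂ BF]
   → D = (-885/89, 8/89)
3. C_x = -1419/178  [CB · DE = 1099/89 ∩ CB · DF = -3416/89]
4. C_y = 97/178  [CB · DE = 1099/89 ∩ CB · DF = -3416/89]
   → C = (-1419/178, 97/178)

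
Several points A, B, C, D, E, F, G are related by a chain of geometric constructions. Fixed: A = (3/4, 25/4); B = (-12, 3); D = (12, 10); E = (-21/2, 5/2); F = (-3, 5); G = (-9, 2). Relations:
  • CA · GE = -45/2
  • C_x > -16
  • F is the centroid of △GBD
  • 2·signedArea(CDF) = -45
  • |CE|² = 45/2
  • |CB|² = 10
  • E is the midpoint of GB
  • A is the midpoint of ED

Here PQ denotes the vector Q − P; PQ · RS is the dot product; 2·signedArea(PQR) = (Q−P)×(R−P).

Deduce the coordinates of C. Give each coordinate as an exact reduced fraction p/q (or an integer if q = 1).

1. C_x = -15  [2·signedArea(CDF) = -45 ∩ CA · GE = -45/2]
2. C_y = 4  [2·signedArea(CDF) = -45 ∩ CA · GE = -45/2]
   → C = (-15, 4)

C = (-15, 4)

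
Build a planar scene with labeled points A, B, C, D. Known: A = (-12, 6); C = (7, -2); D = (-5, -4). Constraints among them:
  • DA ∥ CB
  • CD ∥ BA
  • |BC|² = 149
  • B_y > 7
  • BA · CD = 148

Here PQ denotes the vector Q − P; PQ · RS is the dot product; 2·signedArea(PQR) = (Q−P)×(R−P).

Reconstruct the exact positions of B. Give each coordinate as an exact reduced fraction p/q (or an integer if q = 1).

B = (0, 8)

1. B_x = 0  [CD ∥ BA ∩ DA ∥ CB]
2. B_y = 8  [CD ∥ BA ∩ DA ∥ CB]
   → B = (0, 8)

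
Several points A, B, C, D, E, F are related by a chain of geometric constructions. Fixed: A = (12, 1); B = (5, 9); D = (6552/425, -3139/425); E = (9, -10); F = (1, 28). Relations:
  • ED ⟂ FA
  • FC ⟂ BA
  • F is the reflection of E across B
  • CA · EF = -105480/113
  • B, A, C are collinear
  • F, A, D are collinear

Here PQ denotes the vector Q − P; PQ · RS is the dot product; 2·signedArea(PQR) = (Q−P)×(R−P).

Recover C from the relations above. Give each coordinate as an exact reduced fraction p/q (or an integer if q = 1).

C = (-695/113, 2457/113)

1. C_x = -695/113  [B, A, C are collinear ∩ FC ⟂ BA]
2. C_y = 2457/113  [B, A, C are collinear ∩ FC ⟂ BA]
   → C = (-695/113, 2457/113)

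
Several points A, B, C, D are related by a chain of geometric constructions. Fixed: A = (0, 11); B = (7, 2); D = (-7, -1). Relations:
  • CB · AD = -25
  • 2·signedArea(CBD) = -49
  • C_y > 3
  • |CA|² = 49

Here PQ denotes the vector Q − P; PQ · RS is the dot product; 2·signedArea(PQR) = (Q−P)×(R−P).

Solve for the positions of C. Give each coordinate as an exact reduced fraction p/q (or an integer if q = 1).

1. C_x = 0  [2·signedArea(CBD) = -49 ∩ CB · AD = -25]
2. C_y = 4  [2·signedArea(CBD) = -49 ∩ CB · AD = -25]
   → C = (0, 4)

C = (0, 4)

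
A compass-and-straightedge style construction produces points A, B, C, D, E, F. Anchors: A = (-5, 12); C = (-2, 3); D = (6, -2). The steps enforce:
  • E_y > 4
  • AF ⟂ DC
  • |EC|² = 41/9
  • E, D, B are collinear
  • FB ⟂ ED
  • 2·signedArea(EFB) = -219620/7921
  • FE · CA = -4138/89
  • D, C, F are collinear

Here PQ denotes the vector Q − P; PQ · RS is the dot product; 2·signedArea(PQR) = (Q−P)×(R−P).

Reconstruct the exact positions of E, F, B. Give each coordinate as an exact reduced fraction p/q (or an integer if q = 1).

B = (-493/89, 849/89)
E = (-1/3, 13/3)
F = (-730/89, 612/89)

1. F_x = -730/89  [D, C, F are collinear ∩ AF ⟂ DC]
2. F_y = 612/89  [D, C, F are collinear ∩ AF ⟂ DC]
   → F = (-730/89, 612/89)
3. E_x = -1/3  [line -3·x + 9·y + -40 = 0 ∩ |EC|² = 41/9]
4. E_y = 13/3  [line -3·x + 9·y + -40 = 0 ∩ |EC|² = 41/9]
   → E = (-1/3, 13/3)
5. B_x = -493/89  [2·signedArea(EFB) = -219620/7921 ∩ E, D, B are collinear]
6. B_y = 849/89  [2·signedArea(EFB) = -219620/7921 ∩ E, D, B are collinear]
   → B = (-493/89, 849/89)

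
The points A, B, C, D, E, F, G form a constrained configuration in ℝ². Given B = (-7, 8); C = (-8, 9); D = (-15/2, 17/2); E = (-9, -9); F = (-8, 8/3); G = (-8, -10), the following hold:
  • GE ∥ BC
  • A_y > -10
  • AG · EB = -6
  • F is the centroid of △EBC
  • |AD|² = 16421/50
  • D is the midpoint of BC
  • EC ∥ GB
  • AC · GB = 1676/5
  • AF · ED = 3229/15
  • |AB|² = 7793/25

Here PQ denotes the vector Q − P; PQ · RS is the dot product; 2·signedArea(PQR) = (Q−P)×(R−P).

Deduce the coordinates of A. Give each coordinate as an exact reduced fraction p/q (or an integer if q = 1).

A = (-42/5, -48/5)

1. A_x = -42/5  [AC · GB = 1676/5 ∩ AF · ED = 3229/15]
2. A_y = -48/5  [AC · GB = 1676/5 ∩ AF · ED = 3229/15]
   → A = (-42/5, -48/5)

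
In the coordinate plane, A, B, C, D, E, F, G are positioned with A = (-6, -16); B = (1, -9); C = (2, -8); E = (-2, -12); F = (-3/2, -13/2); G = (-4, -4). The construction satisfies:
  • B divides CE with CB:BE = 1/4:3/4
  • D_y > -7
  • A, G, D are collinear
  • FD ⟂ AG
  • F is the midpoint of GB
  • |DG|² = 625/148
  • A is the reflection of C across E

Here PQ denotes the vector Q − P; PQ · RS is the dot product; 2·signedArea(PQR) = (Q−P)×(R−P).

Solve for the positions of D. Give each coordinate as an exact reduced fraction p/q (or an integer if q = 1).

D = (-321/74, -223/37)

1. D_x = -321/74  [A, G, D are collinear ∩ FD ⟂ AG]
2. D_y = -223/37  [A, G, D are collinear ∩ FD ⟂ AG]
   → D = (-321/74, -223/37)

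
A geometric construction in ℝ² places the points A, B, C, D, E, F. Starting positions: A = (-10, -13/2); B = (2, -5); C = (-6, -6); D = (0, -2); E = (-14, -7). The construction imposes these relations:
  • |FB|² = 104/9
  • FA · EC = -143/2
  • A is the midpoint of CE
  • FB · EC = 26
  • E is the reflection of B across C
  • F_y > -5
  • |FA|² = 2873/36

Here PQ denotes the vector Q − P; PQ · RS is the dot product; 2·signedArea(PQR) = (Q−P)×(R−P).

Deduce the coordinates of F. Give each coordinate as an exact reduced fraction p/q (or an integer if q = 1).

F = (-4/3, -13/3)

1. F_x = -4/3  [line -8·x + -1·y + -15 = 0 ∩ |FB|² = 104/9]
2. F_y = -13/3  [line -8·x + -1·y + -15 = 0 ∩ |FB|² = 104/9]
   → F = (-4/3, -13/3)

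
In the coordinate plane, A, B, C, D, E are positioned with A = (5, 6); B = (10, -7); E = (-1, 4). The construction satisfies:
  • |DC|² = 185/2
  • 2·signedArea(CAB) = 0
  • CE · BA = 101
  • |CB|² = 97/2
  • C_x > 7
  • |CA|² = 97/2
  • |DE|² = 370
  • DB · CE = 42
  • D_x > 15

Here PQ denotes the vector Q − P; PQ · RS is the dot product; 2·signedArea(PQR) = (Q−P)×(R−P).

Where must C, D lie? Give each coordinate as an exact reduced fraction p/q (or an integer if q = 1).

C = (15/2, -1/2)
D = (16, -5)

1. C_x = 15/2  [2·signedArea(CAB) = 0 ∩ CE · BA = 101]
2. C_y = -1/2  [2·signedArea(CAB) = 0 ∩ CE · BA = 101]
   → C = (15/2, -1/2)
3. D_x = 16  [line 17/2·x + -9/2·y + -317/2 = 0 ∩ |DC|² = 185/2]
4. D_y = -5  [line 17/2·x + -9/2·y + -317/2 = 0 ∩ |DC|² = 185/2]
   → D = (16, -5)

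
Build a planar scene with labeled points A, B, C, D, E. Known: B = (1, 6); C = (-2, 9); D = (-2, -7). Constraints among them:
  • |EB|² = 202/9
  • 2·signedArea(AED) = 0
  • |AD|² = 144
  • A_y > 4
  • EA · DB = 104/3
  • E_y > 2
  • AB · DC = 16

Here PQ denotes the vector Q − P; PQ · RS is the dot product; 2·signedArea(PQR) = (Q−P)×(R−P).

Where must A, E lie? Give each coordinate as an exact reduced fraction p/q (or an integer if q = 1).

1. A_y = 5  [AB · DC = 16]
2. A_x = -2  [|AD|² = 144]
   → A = (-2, 5)
3. E_x = -2  [2·signedArea(AED) = 0 ∩ EA · DB = 104/3]
4. E_y = 7/3  [2·signedArea(AED) = 0 ∩ EA · DB = 104/3]
   → E = (-2, 7/3)

A = (-2, 5)
E = (-2, 7/3)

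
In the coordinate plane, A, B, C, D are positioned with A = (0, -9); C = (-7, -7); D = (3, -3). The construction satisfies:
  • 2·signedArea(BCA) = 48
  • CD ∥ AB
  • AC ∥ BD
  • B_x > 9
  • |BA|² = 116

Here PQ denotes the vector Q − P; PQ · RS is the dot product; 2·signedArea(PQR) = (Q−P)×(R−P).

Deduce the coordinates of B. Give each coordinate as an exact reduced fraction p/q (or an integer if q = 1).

B = (10, -5)

1. B_x = 10  [AC ∥ BD ∩ CD ∥ AB]
2. B_y = -5  [AC ∥ BD ∩ CD ∥ AB]
   → B = (10, -5)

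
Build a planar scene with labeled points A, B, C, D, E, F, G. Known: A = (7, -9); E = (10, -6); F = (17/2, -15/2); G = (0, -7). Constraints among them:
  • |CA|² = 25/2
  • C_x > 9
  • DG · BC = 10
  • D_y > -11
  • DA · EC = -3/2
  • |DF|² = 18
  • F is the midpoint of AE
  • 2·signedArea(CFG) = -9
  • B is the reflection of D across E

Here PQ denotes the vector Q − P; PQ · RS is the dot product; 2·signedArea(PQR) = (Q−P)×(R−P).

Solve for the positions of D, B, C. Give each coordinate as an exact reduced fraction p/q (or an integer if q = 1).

B = (29/2, -3/2)
C = (19/2, -13/2)
D = (11/2, -21/2)

1. C_x = 19/2  [line -1/2·x + -17/2·y + -101/2 = 0 ∩ |CA|² = 25/2]
2. C_y = -13/2  [line -1/2·x + -17/2·y + -101/2 = 0 ∩ |CA|² = 25/2]
   → C = (19/2, -13/2)
3. D_x = 11/2  [line 1/2·x + 1/2·y + 5/2 = 0 ∩ |DF|² = 18]
4. D_y = -21/2  [line 1/2·x + 1/2·y + 5/2 = 0 ∩ |DF|² = 18]
   → D = (11/2, -21/2)
5. B_x = 29/2  [DG · BC = 10 ∩ B is the reflection of D across E]
6. B_y = -3/2  [DG · BC = 10 ∩ B is the reflection of D across E]
   → B = (29/2, -3/2)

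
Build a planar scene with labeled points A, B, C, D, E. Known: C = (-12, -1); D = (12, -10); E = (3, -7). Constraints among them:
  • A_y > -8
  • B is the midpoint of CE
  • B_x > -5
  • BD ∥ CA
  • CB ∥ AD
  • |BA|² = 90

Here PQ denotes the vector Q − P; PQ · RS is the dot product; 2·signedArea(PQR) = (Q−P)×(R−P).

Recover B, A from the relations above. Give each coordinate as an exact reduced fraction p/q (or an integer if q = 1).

1. B_x = -9/2  [B is the midpoint of CE]
2. B_y = -4  [B is the midpoint of CE]
   → B = (-9/2, -4)
3. A_x = 9/2  [CB ∥ AD ∩ BD ∥ CA]
4. A_y = -7  [CB ∥ AD ∩ BD ∥ CA]
   → A = (9/2, -7)

A = (9/2, -7)
B = (-9/2, -4)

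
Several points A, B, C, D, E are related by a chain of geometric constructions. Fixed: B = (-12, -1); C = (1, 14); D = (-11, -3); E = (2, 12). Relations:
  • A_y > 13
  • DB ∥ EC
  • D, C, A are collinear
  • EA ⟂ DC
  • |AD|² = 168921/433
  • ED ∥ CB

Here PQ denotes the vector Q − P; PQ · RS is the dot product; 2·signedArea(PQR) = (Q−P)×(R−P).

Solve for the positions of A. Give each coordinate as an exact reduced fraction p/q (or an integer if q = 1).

A = (169/433, 5688/433)

1. A_x = 169/433  [D, C, A are collinear ∩ EA ⟂ DC]
2. A_y = 5688/433  [D, C, A are collinear ∩ EA ⟂ DC]
   → A = (169/433, 5688/433)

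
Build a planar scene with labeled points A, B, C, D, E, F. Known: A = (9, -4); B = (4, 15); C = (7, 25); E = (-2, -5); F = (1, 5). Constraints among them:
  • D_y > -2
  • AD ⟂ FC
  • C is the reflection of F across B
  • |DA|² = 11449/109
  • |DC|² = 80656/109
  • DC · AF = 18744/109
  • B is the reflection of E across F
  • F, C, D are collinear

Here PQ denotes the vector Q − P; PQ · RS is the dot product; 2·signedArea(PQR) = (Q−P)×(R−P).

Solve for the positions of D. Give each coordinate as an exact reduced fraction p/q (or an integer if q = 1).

D = (-89/109, -115/109)

1. D_x = -89/109  [F, C, D are collinear ∩ AD ⟂ FC]
2. D_y = -115/109  [F, C, D are collinear ∩ AD ⟂ FC]
   → D = (-89/109, -115/109)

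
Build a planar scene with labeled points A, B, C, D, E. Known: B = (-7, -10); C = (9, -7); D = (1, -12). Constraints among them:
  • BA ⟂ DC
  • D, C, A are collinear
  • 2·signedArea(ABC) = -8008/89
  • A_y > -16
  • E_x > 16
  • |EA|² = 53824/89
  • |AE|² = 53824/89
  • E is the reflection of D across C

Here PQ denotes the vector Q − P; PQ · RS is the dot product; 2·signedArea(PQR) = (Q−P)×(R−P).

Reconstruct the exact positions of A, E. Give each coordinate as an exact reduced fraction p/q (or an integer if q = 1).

A = (-343/89, -1338/89)
E = (17, -2)

1. A_x = -343/89  [D, C, A are collinear ∩ BA ⟂ DC]
2. A_y = -1338/89  [D, C, A are collinear ∩ BA ⟂ DC]
   → A = (-343/89, -1338/89)
3. E_x = 17  [E is the reflection of D across C]
4. E_y = -2  [E is the reflection of D across C]
   → E = (17, -2)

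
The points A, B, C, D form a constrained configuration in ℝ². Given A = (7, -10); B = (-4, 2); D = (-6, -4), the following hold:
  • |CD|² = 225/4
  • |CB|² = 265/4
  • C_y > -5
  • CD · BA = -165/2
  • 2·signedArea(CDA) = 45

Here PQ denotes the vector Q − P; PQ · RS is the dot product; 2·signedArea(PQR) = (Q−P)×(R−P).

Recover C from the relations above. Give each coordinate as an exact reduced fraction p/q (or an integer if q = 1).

1. C_x = 3/2  [2·signedArea(CDA) = 45 ∩ CD · BA = -165/2]
2. C_y = -4  [2·signedArea(CDA) = 45 ∩ CD · BA = -165/2]
   → C = (3/2, -4)

C = (3/2, -4)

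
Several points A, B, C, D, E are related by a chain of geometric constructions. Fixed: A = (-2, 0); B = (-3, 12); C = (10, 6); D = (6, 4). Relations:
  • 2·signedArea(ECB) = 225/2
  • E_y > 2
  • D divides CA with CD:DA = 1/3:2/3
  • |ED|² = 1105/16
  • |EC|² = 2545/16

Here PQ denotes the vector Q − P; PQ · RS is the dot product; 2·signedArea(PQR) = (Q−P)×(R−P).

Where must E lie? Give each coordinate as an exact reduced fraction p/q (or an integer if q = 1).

1. E_x = -9/4  [line -6·x + -13·y + 51/2 = 0 ∩ |EC|² = 2545/16]
2. E_y = 3  [line -6·x + -13·y + 51/2 = 0 ∩ |EC|² = 2545/16]
   → E = (-9/4, 3)

E = (-9/4, 3)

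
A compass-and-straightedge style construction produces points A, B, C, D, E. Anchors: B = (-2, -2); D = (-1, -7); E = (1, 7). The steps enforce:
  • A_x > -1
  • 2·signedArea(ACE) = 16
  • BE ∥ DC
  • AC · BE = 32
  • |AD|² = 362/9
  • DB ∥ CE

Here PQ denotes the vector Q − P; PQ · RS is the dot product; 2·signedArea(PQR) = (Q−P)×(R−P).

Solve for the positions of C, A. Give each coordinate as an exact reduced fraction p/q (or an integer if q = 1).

1. C_x = 2  [DB ∥ CE ∩ BE ∥ DC]
2. C_y = 2  [DB ∥ CE ∩ BE ∥ DC]
   → C = (2, 2)
3. A_x = -2/3  [2·signedArea(ACE) = 16 ∩ AC · BE = 32]
4. A_y = -2/3  [2·signedArea(ACE) = 16 ∩ AC · BE = 32]
   → A = (-2/3, -2/3)

A = (-2/3, -2/3)
C = (2, 2)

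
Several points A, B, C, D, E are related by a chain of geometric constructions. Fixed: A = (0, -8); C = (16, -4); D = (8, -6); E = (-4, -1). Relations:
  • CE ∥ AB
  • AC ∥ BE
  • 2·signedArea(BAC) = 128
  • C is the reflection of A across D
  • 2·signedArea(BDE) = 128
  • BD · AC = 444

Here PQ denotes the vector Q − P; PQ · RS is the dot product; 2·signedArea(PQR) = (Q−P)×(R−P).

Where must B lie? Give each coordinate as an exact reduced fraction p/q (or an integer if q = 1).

1. B_x = -20  [AC ∥ BE ∩ CE ∥ AB]
2. B_y = -5  [AC ∥ BE ∩ CE ∥ AB]
   → B = (-20, -5)

B = (-20, -5)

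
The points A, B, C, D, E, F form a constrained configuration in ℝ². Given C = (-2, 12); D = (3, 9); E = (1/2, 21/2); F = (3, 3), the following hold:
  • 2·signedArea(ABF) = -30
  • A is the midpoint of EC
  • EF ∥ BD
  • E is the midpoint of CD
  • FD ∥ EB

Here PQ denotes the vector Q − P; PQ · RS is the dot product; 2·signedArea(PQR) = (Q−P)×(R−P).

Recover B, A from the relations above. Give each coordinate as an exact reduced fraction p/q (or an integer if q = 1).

A = (-3/4, 45/4)
B = (1/2, 33/2)

1. B_x = 1/2  [EF ∥ BD ∩ FD ∥ EB]
2. B_y = 33/2  [EF ∥ BD ∩ FD ∥ EB]
   → B = (1/2, 33/2)
3. A_x = -3/4  [A is the midpoint of EC]
4. A_y = 45/4  [A is the midpoint of EC]
   → A = (-3/4, 45/4)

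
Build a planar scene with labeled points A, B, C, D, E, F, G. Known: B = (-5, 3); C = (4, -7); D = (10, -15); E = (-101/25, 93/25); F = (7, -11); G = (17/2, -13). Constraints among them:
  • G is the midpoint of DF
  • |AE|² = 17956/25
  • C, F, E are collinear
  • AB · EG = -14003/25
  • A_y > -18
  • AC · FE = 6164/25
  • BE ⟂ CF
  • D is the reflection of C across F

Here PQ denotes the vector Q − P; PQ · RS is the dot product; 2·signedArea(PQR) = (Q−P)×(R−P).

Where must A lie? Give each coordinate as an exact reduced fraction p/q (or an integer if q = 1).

A = (301/25, -443/25)

1. A_x = 301/25  [line 276/25·x + -368/25·y + -9844/25 = 0 ∩ |AE|² = 17956/25]
2. A_y = -443/25  [line 276/25·x + -368/25·y + -9844/25 = 0 ∩ |AE|² = 17956/25]
   → A = (301/25, -443/25)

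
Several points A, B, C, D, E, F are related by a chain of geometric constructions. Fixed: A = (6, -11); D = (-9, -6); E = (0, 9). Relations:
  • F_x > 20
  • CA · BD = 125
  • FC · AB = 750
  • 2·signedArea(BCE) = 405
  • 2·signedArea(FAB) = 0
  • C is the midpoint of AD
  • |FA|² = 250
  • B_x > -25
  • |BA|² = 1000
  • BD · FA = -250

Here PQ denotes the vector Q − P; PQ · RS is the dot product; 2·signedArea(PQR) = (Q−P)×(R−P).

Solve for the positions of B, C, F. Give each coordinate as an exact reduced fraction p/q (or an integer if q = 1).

B = (-24, -1)
C = (-3/2, -17/2)
F = (21, -16)

1. C_x = -3/2  [C is the midpoint of AD]
2. C_y = -17/2  [C is the midpoint of AD]
   → C = (-3/2, -17/2)
3. B_x = -24  [2·signedArea(BCE) = 405 ∩ CA · BD = 125]
4. B_y = -1  [2·signedArea(BCE) = 405 ∩ CA · BD = 125]
   → B = (-24, -1)
5. F_x = 21  [2·signedArea(FAB) = 0 ∩ BD · FA = -250]
6. F_y = -16  [2·signedArea(FAB) = 0 ∩ BD · FA = -250]
   → F = (21, -16)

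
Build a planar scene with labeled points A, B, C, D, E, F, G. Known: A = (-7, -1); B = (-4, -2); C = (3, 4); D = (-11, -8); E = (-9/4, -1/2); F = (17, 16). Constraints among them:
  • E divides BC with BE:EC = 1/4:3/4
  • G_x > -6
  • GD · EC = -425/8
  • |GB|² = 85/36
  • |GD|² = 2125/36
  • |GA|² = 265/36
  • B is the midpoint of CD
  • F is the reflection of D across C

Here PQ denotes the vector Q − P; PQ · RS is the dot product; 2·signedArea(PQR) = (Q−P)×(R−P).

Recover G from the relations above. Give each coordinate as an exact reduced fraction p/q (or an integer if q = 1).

1. G_x = -31/6  [line -21/4·x + -9/2·y + -325/8 = 0 ∩ |GB|² = 85/36]
2. G_y = -3  [line -21/4·x + -9/2·y + -325/8 = 0 ∩ |GB|² = 85/36]
   → G = (-31/6, -3)

G = (-31/6, -3)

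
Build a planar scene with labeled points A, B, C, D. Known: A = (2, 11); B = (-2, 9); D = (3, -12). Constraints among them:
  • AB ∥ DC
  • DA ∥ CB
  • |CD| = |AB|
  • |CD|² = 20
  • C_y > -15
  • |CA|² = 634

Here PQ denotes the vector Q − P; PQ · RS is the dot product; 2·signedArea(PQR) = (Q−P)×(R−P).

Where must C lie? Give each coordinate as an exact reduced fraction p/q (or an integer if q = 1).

C = (-1, -14)

1. C_x = -1  [DA ∥ CB ∩ AB ∥ DC]
2. C_y = -14  [DA ∥ CB ∩ AB ∥ DC]
   → C = (-1, -14)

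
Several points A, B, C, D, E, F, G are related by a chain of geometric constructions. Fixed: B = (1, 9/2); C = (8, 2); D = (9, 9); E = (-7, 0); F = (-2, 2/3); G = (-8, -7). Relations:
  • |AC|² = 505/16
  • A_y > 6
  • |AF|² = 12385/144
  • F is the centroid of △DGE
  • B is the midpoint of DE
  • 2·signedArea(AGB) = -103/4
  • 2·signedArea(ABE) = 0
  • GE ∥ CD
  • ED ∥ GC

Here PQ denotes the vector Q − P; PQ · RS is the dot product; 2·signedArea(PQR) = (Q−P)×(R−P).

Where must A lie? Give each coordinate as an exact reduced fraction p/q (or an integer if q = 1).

A = (5, 27/4)

1. A_x = 5  [2·signedArea(ABE) = 0 ∩ 2·signedArea(AGB) = -103/4]
2. A_y = 27/4  [2·signedArea(ABE) = 0 ∩ 2·signedArea(AGB) = -103/4]
   → A = (5, 27/4)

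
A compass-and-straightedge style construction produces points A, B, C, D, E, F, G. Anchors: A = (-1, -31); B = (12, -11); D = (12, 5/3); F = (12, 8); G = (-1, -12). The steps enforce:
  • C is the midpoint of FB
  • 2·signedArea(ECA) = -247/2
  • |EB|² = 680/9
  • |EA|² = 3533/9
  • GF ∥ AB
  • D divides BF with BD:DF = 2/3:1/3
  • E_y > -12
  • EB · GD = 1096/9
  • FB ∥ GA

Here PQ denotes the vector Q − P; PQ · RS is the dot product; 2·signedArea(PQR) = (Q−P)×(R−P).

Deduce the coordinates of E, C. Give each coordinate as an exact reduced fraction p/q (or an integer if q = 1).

C = (12, -3/2)
E = (10/3, -35/3)

1. E_x = 10/3  [line -13·x + -41/3·y + -1045/9 = 0 ∩ |EB|² = 680/9]
2. E_y = -35/3  [line -13·x + -41/3·y + -1045/9 = 0 ∩ |EB|² = 680/9]
   → E = (10/3, -35/3)
3. C_x = 12  [C is the midpoint of FB]
4. C_y = -3/2  [C is the midpoint of FB]
   → C = (12, -3/2)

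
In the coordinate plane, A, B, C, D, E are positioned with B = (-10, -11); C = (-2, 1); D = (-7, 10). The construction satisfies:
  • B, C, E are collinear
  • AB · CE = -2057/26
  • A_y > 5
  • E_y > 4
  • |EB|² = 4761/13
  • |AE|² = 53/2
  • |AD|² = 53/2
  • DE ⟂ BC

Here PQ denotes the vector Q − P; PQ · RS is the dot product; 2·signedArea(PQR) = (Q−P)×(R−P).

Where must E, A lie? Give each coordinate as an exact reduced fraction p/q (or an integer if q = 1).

A = (-9/2, 11/2)
E = (8/13, 64/13)

1. E_x = 8/13  [B, C, E are collinear ∩ DE ⟂ BC]
2. E_y = 64/13  [B, C, E are collinear ∩ DE ⟂ BC]
   → E = (8/13, 64/13)
3. A_x = -9/2  [line -34/13·x + -51/13·y + 255/26 = 0 ∩ |AE|² = 53/2]
4. A_y = 11/2  [line -34/13·x + -51/13·y + 255/26 = 0 ∩ |AE|² = 53/2]
   → A = (-9/2, 11/2)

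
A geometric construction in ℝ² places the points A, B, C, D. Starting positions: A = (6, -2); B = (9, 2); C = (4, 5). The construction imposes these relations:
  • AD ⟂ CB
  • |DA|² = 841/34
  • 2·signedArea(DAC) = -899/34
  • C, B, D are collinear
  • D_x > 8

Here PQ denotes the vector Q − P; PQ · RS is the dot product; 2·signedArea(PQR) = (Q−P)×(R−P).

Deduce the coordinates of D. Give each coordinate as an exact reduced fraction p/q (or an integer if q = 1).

D = (291/34, 77/34)

1. D_x = 291/34  [C, B, D are collinear ∩ AD ⟂ CB]
2. D_y = 77/34  [C, B, D are collinear ∩ AD ⟂ CB]
   → D = (291/34, 77/34)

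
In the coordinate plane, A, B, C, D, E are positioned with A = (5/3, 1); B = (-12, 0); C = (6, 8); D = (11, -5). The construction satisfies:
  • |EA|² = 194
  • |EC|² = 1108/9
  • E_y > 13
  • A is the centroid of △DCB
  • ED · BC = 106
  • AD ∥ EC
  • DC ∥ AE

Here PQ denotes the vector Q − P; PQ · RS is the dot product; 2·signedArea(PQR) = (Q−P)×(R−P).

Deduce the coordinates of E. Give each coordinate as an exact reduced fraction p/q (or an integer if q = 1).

E = (-10/3, 14)

1. E_x = -10/3  [AD ∥ EC ∩ DC ∥ AE]
2. E_y = 14  [AD ∥ EC ∩ DC ∥ AE]
   → E = (-10/3, 14)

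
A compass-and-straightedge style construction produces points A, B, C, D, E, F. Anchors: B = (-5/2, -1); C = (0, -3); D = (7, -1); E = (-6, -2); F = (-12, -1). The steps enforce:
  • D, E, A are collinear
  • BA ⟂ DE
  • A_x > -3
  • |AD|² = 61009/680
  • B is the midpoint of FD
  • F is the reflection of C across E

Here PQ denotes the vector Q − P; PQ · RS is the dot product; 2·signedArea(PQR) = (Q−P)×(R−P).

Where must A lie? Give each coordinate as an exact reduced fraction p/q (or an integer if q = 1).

A = (-831/340, -587/340)

1. A_x = -831/340  [D, E, A are collinear ∩ BA ⟂ DE]
2. A_y = -587/340  [D, E, A are collinear ∩ BA ⟂ DE]
   → A = (-831/340, -587/340)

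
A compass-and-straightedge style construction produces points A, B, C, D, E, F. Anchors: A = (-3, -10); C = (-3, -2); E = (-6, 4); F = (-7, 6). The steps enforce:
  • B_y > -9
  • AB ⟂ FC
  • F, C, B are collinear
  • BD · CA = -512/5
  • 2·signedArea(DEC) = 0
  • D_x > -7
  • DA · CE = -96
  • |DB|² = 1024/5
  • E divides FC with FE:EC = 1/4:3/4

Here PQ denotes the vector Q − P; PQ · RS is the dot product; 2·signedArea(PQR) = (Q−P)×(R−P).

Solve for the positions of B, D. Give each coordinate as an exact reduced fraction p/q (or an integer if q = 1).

B = (1/5, -42/5)
D = (-31/5, 22/5)

1. B_x = 1/5  [F, C, B are collinear ∩ AB ⟂ FC]
2. B_y = -42/5  [F, C, B are collinear ∩ AB ⟂ FC]
   → B = (1/5, -42/5)
3. D_x = -31/5  [2·signedArea(DEC) = 0 ∩ DA · CE = -96]
4. D_y = 22/5  [2·signedArea(DEC) = 0 ∩ DA · CE = -96]
   → D = (-31/5, 22/5)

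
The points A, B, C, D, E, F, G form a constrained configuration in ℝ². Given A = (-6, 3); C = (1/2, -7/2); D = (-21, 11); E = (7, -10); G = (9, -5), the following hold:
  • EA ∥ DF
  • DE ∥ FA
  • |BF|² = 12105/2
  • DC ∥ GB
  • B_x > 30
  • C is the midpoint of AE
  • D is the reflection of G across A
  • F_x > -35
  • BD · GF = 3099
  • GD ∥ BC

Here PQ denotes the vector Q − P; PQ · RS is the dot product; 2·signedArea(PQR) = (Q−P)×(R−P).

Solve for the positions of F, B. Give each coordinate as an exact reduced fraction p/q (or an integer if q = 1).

B = (61/2, -39/2)
F = (-34, 24)

1. F_x = -34  [DE ∥ FA ∩ EA ∥ DF]
2. F_y = 24  [DE ∥ FA ∩ EA ∥ DF]
   → F = (-34, 24)
3. B_x = 61/2  [GD ∥ BC ∩ DC ∥ GB]
4. B_y = -39/2  [GD ∥ BC ∩ DC ∥ GB]
   → B = (61/2, -39/2)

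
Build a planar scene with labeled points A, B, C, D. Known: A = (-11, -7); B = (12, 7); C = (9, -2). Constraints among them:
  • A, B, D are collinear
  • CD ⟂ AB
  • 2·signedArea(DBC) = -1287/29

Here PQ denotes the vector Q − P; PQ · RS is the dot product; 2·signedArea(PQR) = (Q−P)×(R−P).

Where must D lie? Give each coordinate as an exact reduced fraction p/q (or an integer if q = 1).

1. D_x = 843/145  [A, B, D are collinear ∩ CD ⟂ AB]
2. D_y = 469/145  [A, B, D are collinear ∩ CD ⟂ AB]
   → D = (843/145, 469/145)

D = (843/145, 469/145)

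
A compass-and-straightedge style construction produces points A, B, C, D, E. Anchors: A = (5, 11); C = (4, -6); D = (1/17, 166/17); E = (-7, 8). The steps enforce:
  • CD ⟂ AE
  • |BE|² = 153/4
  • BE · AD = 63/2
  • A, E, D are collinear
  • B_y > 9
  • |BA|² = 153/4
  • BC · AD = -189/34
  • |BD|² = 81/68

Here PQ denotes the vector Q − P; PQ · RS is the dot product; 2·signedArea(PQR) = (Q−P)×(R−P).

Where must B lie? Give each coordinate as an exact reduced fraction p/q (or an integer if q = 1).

B = (-1, 19/2)

1. B_x = -1  [line 84/17·x + 21/17·y + -231/34 = 0 ∩ |BD|² = 81/68]
2. B_y = 19/2  [line 84/17·x + 21/17·y + -231/34 = 0 ∩ |BD|² = 81/68]
   → B = (-1, 19/2)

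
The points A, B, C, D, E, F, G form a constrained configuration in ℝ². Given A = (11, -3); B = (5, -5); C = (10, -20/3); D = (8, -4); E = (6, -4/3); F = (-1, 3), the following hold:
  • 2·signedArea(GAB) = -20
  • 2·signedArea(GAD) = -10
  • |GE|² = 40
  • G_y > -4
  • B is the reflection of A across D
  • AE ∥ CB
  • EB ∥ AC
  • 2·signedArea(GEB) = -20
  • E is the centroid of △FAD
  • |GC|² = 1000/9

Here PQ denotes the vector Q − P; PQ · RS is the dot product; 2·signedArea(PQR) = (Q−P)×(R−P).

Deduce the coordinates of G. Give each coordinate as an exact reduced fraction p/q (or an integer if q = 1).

1. G_x = 0  [2·signedArea(GAD) = -10 ∩ 2·signedArea(GEB) = -20]
2. G_y = -10/3  [2·signedArea(GAD) = -10 ∩ 2·signedArea(GEB) = -20]
   → G = (0, -10/3)

G = (0, -10/3)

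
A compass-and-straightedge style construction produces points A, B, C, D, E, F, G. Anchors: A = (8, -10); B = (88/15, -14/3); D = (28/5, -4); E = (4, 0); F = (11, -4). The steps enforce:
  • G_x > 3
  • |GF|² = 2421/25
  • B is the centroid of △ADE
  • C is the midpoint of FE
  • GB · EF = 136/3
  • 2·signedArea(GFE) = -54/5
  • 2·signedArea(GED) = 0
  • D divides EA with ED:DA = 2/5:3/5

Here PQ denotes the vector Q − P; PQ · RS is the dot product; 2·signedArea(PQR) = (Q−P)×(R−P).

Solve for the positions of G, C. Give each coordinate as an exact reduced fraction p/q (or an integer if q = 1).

1. G_x = 16/5  [2·signedArea(GED) = 0 ∩ 2·signedArea(GFE) = -54/5]
2. G_y = 2  [2·signedArea(GED) = 0 ∩ 2·signedArea(GFE) = -54/5]
   → G = (16/5, 2)
3. C_x = 15/2  [C is the midpoint of FE]
4. C_y = -2  [C is the midpoint of FE]
   → C = (15/2, -2)

C = (15/2, -2)
G = (16/5, 2)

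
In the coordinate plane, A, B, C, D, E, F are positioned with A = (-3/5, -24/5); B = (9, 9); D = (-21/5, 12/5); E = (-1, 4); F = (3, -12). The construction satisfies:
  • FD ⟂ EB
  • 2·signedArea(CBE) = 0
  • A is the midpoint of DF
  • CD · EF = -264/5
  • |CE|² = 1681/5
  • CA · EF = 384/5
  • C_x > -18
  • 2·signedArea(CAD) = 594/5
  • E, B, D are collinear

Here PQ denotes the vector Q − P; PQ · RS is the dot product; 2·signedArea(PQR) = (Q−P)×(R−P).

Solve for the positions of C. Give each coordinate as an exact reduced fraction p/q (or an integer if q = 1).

C = (-87/5, -21/5)

1. C_x = -87/5  [2·signedArea(CBE) = 0 ∩ CD · EF = -264/5]
2. C_y = -21/5  [2·signedArea(CBE) = 0 ∩ CD · EF = -264/5]
   → C = (-87/5, -21/5)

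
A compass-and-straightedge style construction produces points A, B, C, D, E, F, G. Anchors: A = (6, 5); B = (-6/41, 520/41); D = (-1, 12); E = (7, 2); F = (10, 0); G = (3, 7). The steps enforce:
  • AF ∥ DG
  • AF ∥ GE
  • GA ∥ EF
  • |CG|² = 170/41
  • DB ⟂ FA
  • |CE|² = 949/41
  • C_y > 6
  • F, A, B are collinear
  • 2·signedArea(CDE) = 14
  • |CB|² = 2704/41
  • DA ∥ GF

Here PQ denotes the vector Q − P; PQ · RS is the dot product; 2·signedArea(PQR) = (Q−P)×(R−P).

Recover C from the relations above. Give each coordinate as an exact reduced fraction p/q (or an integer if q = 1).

1. C_x = 202/41  [line 10·x + 8·y + -100 = 0 ∩ |CE|² = 949/41]
2. C_y = 260/41  [line 10·x + 8·y + -100 = 0 ∩ |CE|² = 949/41]
   → C = (202/41, 260/41)

C = (202/41, 260/41)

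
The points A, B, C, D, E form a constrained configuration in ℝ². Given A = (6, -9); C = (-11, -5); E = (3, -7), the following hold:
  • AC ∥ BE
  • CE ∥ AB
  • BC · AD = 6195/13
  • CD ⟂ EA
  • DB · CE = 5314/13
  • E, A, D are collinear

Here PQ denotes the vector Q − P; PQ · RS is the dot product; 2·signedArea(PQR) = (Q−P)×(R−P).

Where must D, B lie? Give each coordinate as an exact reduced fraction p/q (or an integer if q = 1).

B = (20, -11)
D = (-99/13, 1/13)

1. D_x = -99/13  [E, A, D are collinear ∩ CD ⟂ EA]
2. D_y = 1/13  [E, A, D are collinear ∩ CD ⟂ EA]
   → D = (-99/13, 1/13)
3. B_x = 20  [AC ∥ BE ∩ CE ∥ AB]
4. B_y = -11  [AC ∥ BE ∩ CE ∥ AB]
   → B = (20, -11)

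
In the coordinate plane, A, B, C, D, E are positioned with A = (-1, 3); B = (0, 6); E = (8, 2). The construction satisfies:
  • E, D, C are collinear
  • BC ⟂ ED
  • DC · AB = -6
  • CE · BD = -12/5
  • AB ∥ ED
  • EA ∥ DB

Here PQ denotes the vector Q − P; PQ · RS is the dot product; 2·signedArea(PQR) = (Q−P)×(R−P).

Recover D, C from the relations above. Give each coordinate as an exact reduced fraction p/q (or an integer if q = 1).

C = (42/5, 16/5)
D = (9, 5)

1. D_x = 9  [EA ∥ DB ∩ AB ∥ ED]
2. D_y = 5  [EA ∥ DB ∩ AB ∥ ED]
   → D = (9, 5)
3. C_x = 42/5  [E, D, C are collinear ∩ BC ⟂ ED]
4. C_y = 16/5  [E, D, C are collinear ∩ BC ⟂ ED]
   → C = (42/5, 16/5)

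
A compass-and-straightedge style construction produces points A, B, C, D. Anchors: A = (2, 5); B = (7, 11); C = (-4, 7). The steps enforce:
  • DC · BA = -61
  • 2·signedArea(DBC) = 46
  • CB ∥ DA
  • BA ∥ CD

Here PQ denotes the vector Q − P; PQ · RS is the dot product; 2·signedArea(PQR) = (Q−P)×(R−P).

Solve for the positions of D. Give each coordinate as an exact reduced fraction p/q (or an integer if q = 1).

1. D_x = -9  [CB ∥ DA ∩ BA ∥ CD]
2. D_y = 1  [CB ∥ DA ∩ BA ∥ CD]
   → D = (-9, 1)

D = (-9, 1)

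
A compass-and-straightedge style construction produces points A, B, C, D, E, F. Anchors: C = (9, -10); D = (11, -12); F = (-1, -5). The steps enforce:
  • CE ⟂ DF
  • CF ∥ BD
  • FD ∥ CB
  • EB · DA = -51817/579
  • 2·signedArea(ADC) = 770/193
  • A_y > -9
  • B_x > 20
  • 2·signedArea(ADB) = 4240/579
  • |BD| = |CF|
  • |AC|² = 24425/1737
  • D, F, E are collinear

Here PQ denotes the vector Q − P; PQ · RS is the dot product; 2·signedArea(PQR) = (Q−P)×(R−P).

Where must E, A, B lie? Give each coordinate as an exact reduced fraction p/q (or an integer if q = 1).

A = (3211/579, -4945/579)
B = (21, -17)
E = (1667/193, -2050/193)

1. E_x = 1667/193  [D, F, E are collinear ∩ CE ⟂ DF]
2. E_y = -2050/193  [D, F, E are collinear ∩ CE ⟂ DF]
   → E = (1667/193, -2050/193)
3. A_x = 3211/579  [line -2·x + -2·y + -1156/193 = 0 ∩ |AC|² = 24425/1737]
4. A_y = -4945/579  [line -2·x + -2·y + -1156/193 = 0 ∩ |AC|² = 24425/1737]
   → A = (3211/579, -4945/579)
5. B_x = 21  [CF ∥ BD ∩ FD ∥ CB]
6. B_y = -17  [CF ∥ BD ∩ FD ∥ CB]
   → B = (21, -17)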